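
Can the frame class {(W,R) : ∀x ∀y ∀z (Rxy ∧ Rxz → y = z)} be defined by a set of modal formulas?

Definable; ◇r → □r defines it

The condition is partial functionality. A defining modal formula is ◇r → □r.
Suppose ◇r→□r is valid. Take Rxy, Rxz and set V(r)={y}. Then ◇r at x, so □r at x, so r at z, i.e. z=y.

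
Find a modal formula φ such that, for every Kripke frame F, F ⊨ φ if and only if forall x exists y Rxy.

The condition is seriality. The D schema □p → ◇p defines it.
Suppose □p→◇p is valid. At any x set V(p)=W. Then □p at x, so ◇p at x, so x has a successor.

□p → ◇p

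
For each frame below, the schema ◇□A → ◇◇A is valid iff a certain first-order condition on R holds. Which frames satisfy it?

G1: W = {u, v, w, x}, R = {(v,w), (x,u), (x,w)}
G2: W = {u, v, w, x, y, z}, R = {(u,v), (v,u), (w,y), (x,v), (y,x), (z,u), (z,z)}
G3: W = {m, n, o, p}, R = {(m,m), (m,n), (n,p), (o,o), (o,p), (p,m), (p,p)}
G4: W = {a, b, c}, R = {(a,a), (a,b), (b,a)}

Frame correspondent (Sahlqvist): ∀x ∀y (xRy → ∃w (yRw ∧ xR²w)) — i.e. a generalized confluence (Geach) condition.
G1: fails — vRw but no t with wRt and vR²t.
G2: ✓.
G3: ✓.
G4: ✓.
Valid on: G2, G3, G4.

G2, G3, G4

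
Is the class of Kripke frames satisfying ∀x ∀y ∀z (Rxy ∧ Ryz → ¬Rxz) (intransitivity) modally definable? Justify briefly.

Not modally definable

Modal frame validity is preserved under surjective bounded morphisms.
The 7-cycle (worlds s,t,u,v,w,x,y with s→t→u→v→w→x→y→s) is intransitive. Mapping every world to a single reflexive point • is a surjective bounded morphism; the reflexive point is not intransitive (R••∧R•• but R••).
So no modal formula (or set of formulas) defines exactly the intransitive frames.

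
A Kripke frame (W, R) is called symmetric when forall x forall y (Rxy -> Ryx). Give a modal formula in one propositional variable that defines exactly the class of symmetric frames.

p → □◇p

The condition is symmetry. The B schema p → □◇p defines it.
Suppose p→□◇p is valid. Take Rxy and set V(p)={x}. Then p at x, so □◇p at x, so ◇p at y, so some z with Ryz has p; z=x, i.e. Ryx.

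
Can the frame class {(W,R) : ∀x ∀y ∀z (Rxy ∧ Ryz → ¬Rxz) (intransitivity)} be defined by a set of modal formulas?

Any modally definable frame class is closed under surjective bounded morphisms.
The 5-cycle (worlds s,t,u,v,w with s→t→u→v→w→s) is intransitive. Mapping every world to a single reflexive point • is a surjective bounded morphism; the reflexive point is not intransitive (R••∧R•• but R••).
Hence intransitivity is not modally definable.

Not definable by any modal formula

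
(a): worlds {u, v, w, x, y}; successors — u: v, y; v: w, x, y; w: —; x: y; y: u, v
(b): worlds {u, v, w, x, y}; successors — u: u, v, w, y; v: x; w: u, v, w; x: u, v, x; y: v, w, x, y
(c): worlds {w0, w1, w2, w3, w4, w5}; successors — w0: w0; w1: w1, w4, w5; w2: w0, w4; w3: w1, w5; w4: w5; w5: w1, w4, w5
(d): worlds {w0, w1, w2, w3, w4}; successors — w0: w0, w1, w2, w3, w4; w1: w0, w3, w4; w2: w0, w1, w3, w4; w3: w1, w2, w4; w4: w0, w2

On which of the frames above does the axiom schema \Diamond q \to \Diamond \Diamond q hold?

(b), (d)

This is the axiom for a generalized confluence (Geach) condition; its first-order frame correspondent is \forall x \forall y (xRy \to \exists w (y = w \wedge x R^2 w)).
(a): fails — vRw but no t with w=t and vR²t.
(b): condition met.
(c): fails — w2Rw4 but no w with w4=w and w2R²w.
(d): condition met.
Valid on: (b), (d).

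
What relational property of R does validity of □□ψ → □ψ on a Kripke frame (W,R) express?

density: ∀x ∀y (Rxy → ∃z (Rxz ∧ Rzy))

Suppose □□ψ→□ψ is valid. Take Rxy and set V(ψ)={w : xR²w}. Then □□ψ at x, so □ψ at x, so ψ at y, i.e. ∃z(Rxz∧Rzy).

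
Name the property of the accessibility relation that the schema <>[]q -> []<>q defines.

Suppose ◇□q→□◇q is valid. Take Rxy, Rxz and set V(q)={w : Ryw}. Then □q at y so ◇□q at x, so □◇q at x, so ◇q at z, giving w with Rzw and Ryw.

convergence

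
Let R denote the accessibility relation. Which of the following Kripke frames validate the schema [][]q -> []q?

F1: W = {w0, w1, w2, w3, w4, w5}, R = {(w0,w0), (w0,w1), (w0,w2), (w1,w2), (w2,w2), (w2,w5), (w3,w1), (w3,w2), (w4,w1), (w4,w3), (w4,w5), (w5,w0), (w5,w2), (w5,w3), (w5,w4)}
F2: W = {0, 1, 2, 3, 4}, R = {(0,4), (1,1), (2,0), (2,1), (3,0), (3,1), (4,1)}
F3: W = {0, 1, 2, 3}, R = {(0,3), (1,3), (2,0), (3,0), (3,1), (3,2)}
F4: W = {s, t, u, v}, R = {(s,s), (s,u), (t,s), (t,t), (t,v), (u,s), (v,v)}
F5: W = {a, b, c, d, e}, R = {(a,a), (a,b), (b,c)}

This is the axiom for density; its first-order frame correspondent is forall x forall y (Rxy -> exists z (Rxz & Rzy)).
F1: fails — Rw3w1 but no z with Rw3z and Rzw1.
F2: fails — R04 but no z with R0z and Rz4.
F3: fails — R32 but no z with R3z and Rz2.
F4: ✓.
F5: fails — Rbc but no z with Rbz and Rzc.
Valid on: F4.

F4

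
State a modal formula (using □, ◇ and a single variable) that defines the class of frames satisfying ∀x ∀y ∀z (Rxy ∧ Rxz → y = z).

◇p → □p

This is partial functionality; the standard corresponding axiom is CD: ◇p → □p.
Suppose ◇p→□p is valid. Take Rxy, Rxz and set V(p)={y}. Then ◇p at x, so □p at x, so p at z, i.e. z=y.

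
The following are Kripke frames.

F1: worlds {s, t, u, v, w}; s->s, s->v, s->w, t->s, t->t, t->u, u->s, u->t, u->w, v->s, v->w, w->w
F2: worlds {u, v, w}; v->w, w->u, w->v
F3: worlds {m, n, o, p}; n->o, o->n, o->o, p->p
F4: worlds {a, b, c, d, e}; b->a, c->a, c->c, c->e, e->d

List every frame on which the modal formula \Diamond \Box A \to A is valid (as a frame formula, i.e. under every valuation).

F3

Frame correspondent (Sahlqvist): \forall x \forall y (Rxy \to Ryx) — i.e. symmetry.
F1: fails — Ruw but not Rwu.
F2: fails — Rwu but not Ruw.
F3: satisfies the condition.
F4: fails — Rba but not Rab.
Valid on: F3.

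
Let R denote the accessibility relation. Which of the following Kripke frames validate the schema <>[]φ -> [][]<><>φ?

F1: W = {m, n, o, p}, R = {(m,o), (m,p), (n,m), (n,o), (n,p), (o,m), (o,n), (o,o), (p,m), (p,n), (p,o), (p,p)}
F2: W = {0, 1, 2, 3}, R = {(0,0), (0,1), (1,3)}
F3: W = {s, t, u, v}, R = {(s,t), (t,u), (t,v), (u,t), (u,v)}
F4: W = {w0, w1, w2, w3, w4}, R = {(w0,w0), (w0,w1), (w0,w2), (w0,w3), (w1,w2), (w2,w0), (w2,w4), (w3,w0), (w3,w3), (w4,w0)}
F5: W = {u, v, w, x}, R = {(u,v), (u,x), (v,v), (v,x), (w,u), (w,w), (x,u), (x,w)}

F1, F5

This is the axiom for a generalized confluence (Geach) condition; its first-order frame correspondent is forall x forall y forall z ((xRy & x R^2 z) -> exists w (yRw & z R^2 w)).
F1: holds.
F2: fails — 0R0, 0R²1 but no w with 0Rw and 1R²w.
F3: fails — sRt, sR²v but no w with tRw and vR²w.
F4: fails — w0Rw1, w0R²w1 but no w with w1Rw and w1R²w.
F5: holds.
Valid on: F1, F5.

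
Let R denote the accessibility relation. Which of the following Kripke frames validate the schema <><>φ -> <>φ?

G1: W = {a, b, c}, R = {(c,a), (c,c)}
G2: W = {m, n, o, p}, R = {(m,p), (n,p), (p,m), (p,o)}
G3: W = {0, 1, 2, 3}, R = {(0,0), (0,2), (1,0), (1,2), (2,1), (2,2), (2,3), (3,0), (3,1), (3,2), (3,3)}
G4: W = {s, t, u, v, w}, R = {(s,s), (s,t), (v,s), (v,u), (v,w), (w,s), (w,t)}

The schema corresponds to transitivity: forall x forall y forall z (Rxy & Ryz -> Rxz).
G1: condition met.
G2: fails — Rnp and Rpm but not Rnm.
G3: fails — R02 and R23 but not R03.
G4: fails — Rvw and Rwt but not Rvt.
Valid on: G1.

G1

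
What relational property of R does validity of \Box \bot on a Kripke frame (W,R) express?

□⊥ is valid iff no world has any successor (otherwise □⊥ fails at any world with one).
Conversely, any frame satisfying \forall x \forall y \neg Rxy validates the schema.
Frame condition: \forall x \forall y \neg Rxy.

emptiness of R: \forall x \forall y \neg Rxy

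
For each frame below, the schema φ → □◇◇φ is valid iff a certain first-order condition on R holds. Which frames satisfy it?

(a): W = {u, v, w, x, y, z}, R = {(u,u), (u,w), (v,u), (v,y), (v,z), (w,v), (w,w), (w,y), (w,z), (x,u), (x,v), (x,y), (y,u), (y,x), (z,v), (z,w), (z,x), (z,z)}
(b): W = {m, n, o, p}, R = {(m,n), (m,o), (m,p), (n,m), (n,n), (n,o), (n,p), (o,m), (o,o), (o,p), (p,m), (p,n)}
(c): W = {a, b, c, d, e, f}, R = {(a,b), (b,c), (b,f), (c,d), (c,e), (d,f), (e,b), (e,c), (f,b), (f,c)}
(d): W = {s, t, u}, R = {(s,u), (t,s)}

(b)

The schema corresponds to a generalized confluence (Geach) condition: ∀x ∀z (xRz → ∃w (x = w ∧ zR²w)).
(a): fails — xRu but no t with x=t and uR²t.
(b): satisfies the condition.
(c): fails — aRb but no w with a=w and bR²w.
(d): fails — sRu but no w with s=w and uR²w.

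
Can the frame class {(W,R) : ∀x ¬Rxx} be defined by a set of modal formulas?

Modal frame validity is preserved under surjective bounded morphisms.
The 2-cycle (worlds 0,1 with 0→1→0) is irreflexive, and the map sending every world to a single reflexive point • is a surjective bounded morphism (forth: every edge maps to (•,•); back: every world has a successor). So any modal formula valid on the 2-cycle is also valid on the reflexive point, which is not irreflexive.
So no modal formula (or set of formulas) defines exactly the irreflexive frames.

No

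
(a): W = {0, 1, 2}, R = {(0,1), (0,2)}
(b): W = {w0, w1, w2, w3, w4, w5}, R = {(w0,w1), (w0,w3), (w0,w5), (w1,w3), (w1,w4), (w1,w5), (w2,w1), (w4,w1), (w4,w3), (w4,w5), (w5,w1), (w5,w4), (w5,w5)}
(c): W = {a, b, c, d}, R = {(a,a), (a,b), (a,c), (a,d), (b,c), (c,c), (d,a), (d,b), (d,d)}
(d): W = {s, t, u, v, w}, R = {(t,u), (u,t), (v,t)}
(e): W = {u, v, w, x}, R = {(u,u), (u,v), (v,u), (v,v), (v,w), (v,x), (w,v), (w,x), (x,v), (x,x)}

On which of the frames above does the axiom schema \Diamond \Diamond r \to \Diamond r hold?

(a)

This is the axiom for transitivity; its first-order frame correspondent is \forall x \forall y \forall z (Rxy \wedge Ryz \to Rxz).
(a): holds.
(b): fails — Rw1w5 and Rw5w1 but not Rw1w1.
(c): fails — Rdb and Rbc but not Rdc.
(d): fails — Rtu and Rut but not Rtt.
(e): fails — Ruv and Rvw but not Ruw.
Valid on: (a).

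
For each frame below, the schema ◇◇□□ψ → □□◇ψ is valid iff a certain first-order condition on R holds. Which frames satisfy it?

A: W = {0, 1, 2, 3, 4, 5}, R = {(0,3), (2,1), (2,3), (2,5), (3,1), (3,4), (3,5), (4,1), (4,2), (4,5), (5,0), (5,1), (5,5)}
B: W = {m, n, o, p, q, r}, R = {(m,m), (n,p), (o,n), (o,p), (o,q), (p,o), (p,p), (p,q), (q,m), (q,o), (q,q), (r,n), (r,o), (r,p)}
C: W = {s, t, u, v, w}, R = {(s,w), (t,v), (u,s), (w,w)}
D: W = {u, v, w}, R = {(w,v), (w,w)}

C

The schema corresponds to a generalized confluence (Geach) condition: ∀x ∀y ∀z ((xR²y ∧ xR²z) → ∃w (yR²w ∧ zRw)).
A: fails — 0R²1, 0R²1 but no w with 1R²w and 1Rw.
B: fails — oR²m, oR²o but no w with mR²w and oRw.
C: condition met.
D: fails — wR²v, wR²v but no t with vR²t and vRt.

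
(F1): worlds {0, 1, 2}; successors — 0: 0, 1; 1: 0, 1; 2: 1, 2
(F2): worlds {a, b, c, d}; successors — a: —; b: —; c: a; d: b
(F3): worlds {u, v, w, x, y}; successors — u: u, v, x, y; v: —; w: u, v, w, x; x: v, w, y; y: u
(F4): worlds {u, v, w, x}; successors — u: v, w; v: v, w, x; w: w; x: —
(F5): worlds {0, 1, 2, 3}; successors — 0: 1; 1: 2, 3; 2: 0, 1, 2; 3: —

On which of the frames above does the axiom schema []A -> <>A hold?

(F1)

The schema corresponds to seriality: forall x exists y Rxy.
(F1): holds.
(F2): fails — world a has no successor.
(F3): fails — world v has no successor.
(F4): fails — world x has no successor.
(F5): fails — world 3 has no successor.
Valid on: (F1).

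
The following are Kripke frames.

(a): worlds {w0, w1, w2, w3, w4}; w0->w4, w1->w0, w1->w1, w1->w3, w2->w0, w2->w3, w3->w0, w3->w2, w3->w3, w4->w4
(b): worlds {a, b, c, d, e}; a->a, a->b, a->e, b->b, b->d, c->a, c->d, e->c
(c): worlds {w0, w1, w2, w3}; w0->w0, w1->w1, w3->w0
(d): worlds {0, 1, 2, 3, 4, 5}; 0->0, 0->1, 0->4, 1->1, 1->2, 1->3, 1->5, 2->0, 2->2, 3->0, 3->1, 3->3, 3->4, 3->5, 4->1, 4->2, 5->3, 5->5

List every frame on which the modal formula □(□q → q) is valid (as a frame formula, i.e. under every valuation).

(c)

Frame correspondent (Sahlqvist): ∀x ∀y (Rxy → Ryy) — i.e. shift-reflexivity.
(a): fails — Rw1w0 but not Rw0w0.
(b): fails — Rcd but not Rdd.
(c): holds.
(d): fails — R34 but not R44.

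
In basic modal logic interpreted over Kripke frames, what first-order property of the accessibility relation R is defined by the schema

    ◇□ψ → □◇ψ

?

This schema is the .2 axiom.
Its frame correspondent is convergence — ∀x ∀y ∀z (Rxy ∧ Rxz → ∃w (Ryw ∧ Rzw)).

Convergence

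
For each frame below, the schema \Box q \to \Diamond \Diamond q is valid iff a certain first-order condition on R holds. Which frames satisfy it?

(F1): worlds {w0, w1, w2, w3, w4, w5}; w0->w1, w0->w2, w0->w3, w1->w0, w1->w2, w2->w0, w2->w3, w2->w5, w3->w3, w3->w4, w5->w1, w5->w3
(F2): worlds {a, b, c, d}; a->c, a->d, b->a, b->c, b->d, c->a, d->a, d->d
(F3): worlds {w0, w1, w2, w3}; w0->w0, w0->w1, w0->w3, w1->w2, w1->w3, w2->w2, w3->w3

(F3)

This is the axiom for a generalized confluence (Geach) condition; its first-order frame correspondent is \forall x \exists w (xRw \wedge x R^2 w).
(F1): fails — at w4 but no w with w4Rw and w4R²w.
(F2): fails — at c but no w with cRw and cR²w.
(F3): holds.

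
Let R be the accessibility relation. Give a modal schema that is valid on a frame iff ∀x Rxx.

A defining formula is □r → r (the T axiom).
Suppose □r→r is valid. At any x set V(r)={w : Rxw}. Then □r holds at x, so r holds at x, i.e. Rxx.

□r → r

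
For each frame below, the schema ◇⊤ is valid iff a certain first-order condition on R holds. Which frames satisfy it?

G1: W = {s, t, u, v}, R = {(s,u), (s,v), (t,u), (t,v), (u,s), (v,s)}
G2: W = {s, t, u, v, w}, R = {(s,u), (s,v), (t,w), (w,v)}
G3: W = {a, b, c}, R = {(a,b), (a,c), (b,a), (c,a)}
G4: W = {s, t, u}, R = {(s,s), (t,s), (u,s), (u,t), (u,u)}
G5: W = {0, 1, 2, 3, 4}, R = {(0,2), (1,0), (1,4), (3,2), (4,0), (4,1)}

G1, G3, G4

Frame correspondent (Sahlqvist): ∀x ∃y Rxy — i.e. seriality.
G1: holds.
G2: fails — world u has no successor.
G3: holds.
G4: holds.
G5: fails — world 2 has no successor.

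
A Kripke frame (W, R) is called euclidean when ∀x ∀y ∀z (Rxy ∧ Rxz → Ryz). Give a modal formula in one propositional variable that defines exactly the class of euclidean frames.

◇p → □◇p

A defining formula is ◇p → □◇p (the 5 axiom).
Suppose ◇p→□◇p is valid. Take Rxy, Rxz and set V(p)={y}. Then ◇p at x, so □◇p at x, so ◇p at z, so some w with Rzw has p; w=y, i.e. Rzy. By symmetry of the argument, Ryz.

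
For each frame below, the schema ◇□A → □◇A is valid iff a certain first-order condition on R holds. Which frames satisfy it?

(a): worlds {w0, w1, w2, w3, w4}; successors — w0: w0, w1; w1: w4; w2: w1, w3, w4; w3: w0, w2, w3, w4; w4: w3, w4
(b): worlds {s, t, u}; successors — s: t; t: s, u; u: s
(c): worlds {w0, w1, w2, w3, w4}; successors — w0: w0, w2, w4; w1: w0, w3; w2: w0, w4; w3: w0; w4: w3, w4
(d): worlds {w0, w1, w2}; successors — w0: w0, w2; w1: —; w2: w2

(d)

Frame correspondent (Sahlqvist): ∀x ∀y ∀z (Rxy ∧ Rxz → ∃w (Ryw ∧ Rzw)) — i.e. convergence.
(a): fails — Rw0w1 and Rw0w0 but w1 and w0 have no common successor.
(b): fails — Rtu and Rts but u and s have no common successor.
(c): fails — Rw4w4 and Rw4w3 but w4 and w3 have no common successor.
(d): condition met.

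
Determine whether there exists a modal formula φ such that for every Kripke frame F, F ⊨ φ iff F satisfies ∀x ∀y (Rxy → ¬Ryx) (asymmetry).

If a class were modally definable it would be closed under surjective bounded morphisms (Goldblatt–Thomason).
The 3-cycle (worlds 0,1,2 with 0→1→2→0) is asymmetric. Mapping every world to a single reflexive point • is a surjective bounded morphism, and the reflexive point is not asymmetric (R•• but asymmetry requires ¬R••).
Hence asymmetry is not modally definable.

Not modally definable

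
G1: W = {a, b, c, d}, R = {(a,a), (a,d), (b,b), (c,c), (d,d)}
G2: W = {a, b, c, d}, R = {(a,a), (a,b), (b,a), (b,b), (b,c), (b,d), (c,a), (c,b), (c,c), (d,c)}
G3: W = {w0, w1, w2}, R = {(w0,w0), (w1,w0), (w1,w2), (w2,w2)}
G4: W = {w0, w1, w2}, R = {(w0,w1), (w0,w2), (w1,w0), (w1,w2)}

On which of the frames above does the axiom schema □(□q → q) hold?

G1, G3

The schema corresponds to shift-reflexivity: ∀x ∀y (Rxy → Ryy).
G1: condition met.
G2: fails — Rbd but not Rdd.
G3: condition met.
G4: fails — Rw1w2 but not Rw2w2.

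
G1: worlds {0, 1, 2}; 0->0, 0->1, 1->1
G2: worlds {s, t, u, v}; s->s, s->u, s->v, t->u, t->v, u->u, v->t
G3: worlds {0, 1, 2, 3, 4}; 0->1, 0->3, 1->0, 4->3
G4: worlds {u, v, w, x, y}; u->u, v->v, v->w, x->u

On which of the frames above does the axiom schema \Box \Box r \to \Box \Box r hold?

This is the axiom for a generalized confluence (Geach) condition; its first-order frame correspondent is \forall x \forall z (x R^2 z \to \exists w (x R^2 w \wedge z = w)).
G1: condition met.
G2: condition met.
G3: condition met.
G4: condition met.
Valid on: G1, G2, G3, G4.

G1, G2, G3, G4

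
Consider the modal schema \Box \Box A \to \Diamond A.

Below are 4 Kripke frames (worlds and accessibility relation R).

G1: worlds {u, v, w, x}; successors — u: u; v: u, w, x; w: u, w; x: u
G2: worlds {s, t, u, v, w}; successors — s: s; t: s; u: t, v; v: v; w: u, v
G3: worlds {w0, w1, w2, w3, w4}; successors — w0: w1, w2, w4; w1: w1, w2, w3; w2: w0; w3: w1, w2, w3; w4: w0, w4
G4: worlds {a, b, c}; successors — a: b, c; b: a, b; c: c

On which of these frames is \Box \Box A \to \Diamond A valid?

G1, G2, G4

This is the axiom for a generalized confluence (Geach) condition; its first-order frame correspondent is \forall x \exists w (x R^2 w \wedge xRw).
G1: ✓.
G2: ✓.
G3: fails — at w2 but no w with w2R²w and w2Rw.
G4: ✓.
Valid on: G1, G2, G4.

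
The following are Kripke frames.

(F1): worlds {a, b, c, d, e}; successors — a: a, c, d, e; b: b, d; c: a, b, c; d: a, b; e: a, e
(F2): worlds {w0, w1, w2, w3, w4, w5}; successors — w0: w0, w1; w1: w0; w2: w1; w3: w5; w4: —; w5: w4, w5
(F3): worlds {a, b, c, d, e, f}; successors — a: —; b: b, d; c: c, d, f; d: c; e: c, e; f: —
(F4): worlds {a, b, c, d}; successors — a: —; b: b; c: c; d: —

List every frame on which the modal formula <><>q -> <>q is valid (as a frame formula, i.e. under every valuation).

(F4)

The schema corresponds to transitivity: forall x forall y forall z (Rxy & Ryz -> Rxz).
(F1): fails — Rea and Rac but not Rec.
(F2): fails — Rw1w0 and Rw0w1 but not Rw1w1.
(F3): fails — Rdc and Rcd but not Rdd.
(F4): ✓.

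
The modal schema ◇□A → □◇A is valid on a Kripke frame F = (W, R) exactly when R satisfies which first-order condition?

Suppose ◇□A→□◇A is valid. Take Rxy, Rxz and set V(A)={w : Ryw}. Then □A at y so ◇□A at x, so □◇A at x, so ◇A at z, giving w with Rzw and Ryw.
Conversely, any frame satisfying ∀x ∀y ∀z (Rxy ∧ Rxz → ∃w (Ryw ∧ Rzw)) validates the schema.
Frame condition: ∀x ∀y ∀z (Rxy ∧ Rxz → ∃w (Ryw ∧ Rzw)).

convergence: ∀x ∀y ∀z (Rxy ∧ Rxz → ∃w (Ryw ∧ Rzw))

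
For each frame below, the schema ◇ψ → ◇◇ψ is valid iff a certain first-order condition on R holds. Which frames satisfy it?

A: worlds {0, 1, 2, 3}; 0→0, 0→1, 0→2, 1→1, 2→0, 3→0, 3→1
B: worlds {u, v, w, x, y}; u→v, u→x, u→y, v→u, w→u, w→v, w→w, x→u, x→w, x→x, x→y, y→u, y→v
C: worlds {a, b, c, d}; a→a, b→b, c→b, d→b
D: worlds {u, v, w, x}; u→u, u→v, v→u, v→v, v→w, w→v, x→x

A, C, D

The schema corresponds to a generalized confluence (Geach) condition: ∀x ∀y (xRy → ∃w (y = w ∧ xR²w)).
A: ✓.
B: fails — vRu but no t with u=t and vR²t.
C: ✓.
D: ✓.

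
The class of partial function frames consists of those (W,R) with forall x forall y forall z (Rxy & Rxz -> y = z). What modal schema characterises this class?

A defining formula is ◇s → □s (the CD axiom).
Suppose ◇s→□s is valid. Take Rxy, Rxz and set V(s)={y}. Then ◇s at x, so □s at x, so s at z, i.e. z=y.

◇s → □s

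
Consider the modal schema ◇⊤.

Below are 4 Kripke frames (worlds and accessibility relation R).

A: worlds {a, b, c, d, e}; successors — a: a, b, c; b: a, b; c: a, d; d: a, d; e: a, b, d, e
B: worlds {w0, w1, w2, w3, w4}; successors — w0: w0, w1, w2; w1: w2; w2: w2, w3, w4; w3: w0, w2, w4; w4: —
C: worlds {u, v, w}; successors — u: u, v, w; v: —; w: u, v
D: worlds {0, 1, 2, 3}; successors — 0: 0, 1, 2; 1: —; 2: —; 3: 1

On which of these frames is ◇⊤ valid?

This is the axiom for seriality; its first-order frame correspondent is ∀x ∃y Rxy.
A: condition met.
B: fails — world w4 has no successor.
C: fails — world v has no successor.
D: fails — world 1 has no successor.

A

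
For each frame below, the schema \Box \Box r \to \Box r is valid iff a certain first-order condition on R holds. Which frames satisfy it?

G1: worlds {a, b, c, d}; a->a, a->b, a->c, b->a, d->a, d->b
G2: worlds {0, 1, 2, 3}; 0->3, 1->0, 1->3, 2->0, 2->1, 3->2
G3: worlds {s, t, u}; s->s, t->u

G1

The schema corresponds to density: \forall x \forall y (Rxy \to \exists z (Rxz \wedge Rzy)).
G1: satisfies the condition.
G2: fails — R10 but no z with R1z and Rz0.
G3: fails — Rtu but no z with Rtz and Rzu.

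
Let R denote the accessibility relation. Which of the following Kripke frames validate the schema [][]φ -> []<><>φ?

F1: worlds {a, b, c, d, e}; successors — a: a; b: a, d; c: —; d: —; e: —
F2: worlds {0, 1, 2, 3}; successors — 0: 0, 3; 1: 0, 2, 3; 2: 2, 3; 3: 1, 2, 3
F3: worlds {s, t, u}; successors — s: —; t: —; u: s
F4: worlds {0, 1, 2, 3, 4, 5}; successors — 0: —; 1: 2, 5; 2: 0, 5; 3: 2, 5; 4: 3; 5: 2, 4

F2

This is the axiom for a generalized confluence (Geach) condition; its first-order frame correspondent is forall x forall z (xRz -> exists w (x R^2 w & z R^2 w)).
F1: fails — bRd but no w with bR²w and dR²w.
F2: satisfies the condition.
F3: fails — uRs but no w with uR²w and sR²w.
F4: fails — 2R0 but no w with 2R²w and 0R²w.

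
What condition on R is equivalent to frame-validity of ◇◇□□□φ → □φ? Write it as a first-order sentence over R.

∀x ∀y ∀z ((xR²y ∧ xRz) → ∃w (yR³w ∧ z = w))

This is a Sahlqvist (Geach-type) schema ◇^2□^3φ → □^1◇^0φ.
First-order correspondent: ∀x ∀y ∀z ((xR²y ∧ xRz) → ∃w (yR³w ∧ z = w)).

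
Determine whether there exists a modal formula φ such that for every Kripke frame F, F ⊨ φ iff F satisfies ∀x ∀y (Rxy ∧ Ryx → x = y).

If a class were modally definable it would be closed under surjective bounded morphisms (Goldblatt–Thomason).
The 6-cycle (worlds w0,w1,w2,w3,w4,w5 with w0→w1→w2→w3→w4→w5→w0) is antisymmetric. Sending even-indexed worlds to • and odd-indexed worlds to ∘ is a surjective bounded morphism onto the two-world frame with •↔∘, which is not antisymmetric.
So the class is not modally definable.

Not modally definable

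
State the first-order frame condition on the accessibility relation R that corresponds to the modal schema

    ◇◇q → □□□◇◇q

This is a Sahlqvist (Geach-type) schema ◇^2□^0q → □^3◇^2q.
First-order correspondent: ∀x ∀y ∀z ((xR²y ∧ xR³z) → ∃w (y = w ∧ zR²w)).

∀x ∀y ∀z ((xR²y ∧ xR³z) → ∃w (y = w ∧ zR²w))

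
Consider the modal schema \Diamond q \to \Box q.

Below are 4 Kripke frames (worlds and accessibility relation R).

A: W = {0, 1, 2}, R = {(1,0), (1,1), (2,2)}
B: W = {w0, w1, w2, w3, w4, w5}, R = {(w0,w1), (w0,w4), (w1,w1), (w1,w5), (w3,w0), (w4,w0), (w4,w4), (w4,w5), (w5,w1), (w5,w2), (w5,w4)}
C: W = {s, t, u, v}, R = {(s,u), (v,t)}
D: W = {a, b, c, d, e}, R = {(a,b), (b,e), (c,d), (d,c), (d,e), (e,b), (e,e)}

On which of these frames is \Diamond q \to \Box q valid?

C

This is the axiom for partial functionality; its first-order frame correspondent is \forall x \forall y \forall z (Rxy \wedge Rxz \to y = z).
A: fails — 1 sees both 0 and 1.
B: fails — w0 sees both w1 and w4.
C: condition met.
D: fails — d sees both c and e.
Valid on: C.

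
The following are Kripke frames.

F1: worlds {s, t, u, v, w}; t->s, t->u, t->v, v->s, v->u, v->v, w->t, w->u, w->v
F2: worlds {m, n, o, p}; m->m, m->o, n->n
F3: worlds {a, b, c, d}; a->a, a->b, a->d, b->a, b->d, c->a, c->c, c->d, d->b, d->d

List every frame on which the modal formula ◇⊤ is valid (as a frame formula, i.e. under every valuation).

The schema corresponds to seriality: ∀x ∃y Rxy.
F1: fails — world s has no successor.
F2: fails — world o has no successor.
F3: holds.
Valid on: F3.

F3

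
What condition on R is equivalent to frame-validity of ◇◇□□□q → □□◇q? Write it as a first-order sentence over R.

This is a Sahlqvist (Geach-type) schema ◇^2□^3q → □^2◇^1q.
First-order correspondent: ∀x ∀y ∀z ((xR²y ∧ xR²z) → ∃w (yR³w ∧ zRw)).

∀x ∀y ∀z ((xR²y ∧ xR²z) → ∃w (yR³w ∧ zRw))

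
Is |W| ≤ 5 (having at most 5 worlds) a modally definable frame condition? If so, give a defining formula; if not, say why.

No

If a class were modally definable it would be closed under disjoint unions (Goldblatt–Thomason).
Any modal formula valid on each of 6 disjoint one-world frames is valid on their disjoint union (validity is preserved under disjoint unions). Each one-world frame has |W|=1≤5, but the union has |W|=6.
So no modal formula (or set of formulas) defines exactly the |W|≤5 frames.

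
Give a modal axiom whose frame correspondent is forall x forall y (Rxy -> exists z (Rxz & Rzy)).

□□r → □r

A defining formula is □□r → □r (the C4 axiom).
Suppose □□r→□r is valid. Take Rxy and set V(r)={w : xR²w}. Then □□r at x, so □r at x, so r at y, i.e. ∃z(Rxz∧Rzy).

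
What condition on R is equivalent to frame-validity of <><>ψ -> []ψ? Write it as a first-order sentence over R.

forall x forall y forall z ((x R^2 y & xRz) -> exists w (y = w & z = w))

This is a Sahlqvist (Geach-type) schema ◇^2□^0ψ → □^1◇^0ψ.
First-order correspondent: forall x forall y forall z ((x R^2 y & xRz) -> exists w (y = w & z = w)).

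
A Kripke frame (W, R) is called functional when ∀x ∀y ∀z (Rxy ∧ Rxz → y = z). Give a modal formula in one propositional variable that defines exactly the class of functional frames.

◇p → □p

This is partial functionality; the standard corresponding axiom is CD: ◇p → □p.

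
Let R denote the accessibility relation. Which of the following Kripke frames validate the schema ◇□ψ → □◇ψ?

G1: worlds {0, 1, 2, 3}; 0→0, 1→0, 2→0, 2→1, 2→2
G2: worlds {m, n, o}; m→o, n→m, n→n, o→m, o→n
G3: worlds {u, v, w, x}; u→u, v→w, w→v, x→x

G1, G3

Frame correspondent (Sahlqvist): ∀x ∀y ∀z (Rxy ∧ Rxz → ∃w (Ryw ∧ Rzw)) — i.e. convergence.
G1: satisfies the condition.
G2: fails — Rnn and Rnm but n and m have no common successor.
G3: satisfies the condition.
Valid on: G1, G3.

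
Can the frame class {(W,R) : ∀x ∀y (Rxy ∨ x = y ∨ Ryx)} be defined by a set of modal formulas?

Any modally definable frame class is closed under disjoint unions.
Take 4 disjoint single-world reflexive frames: each is trivially connected, but their disjoint union has 4 worlds with no edge between distinct components, so it is not connected.
So the class is not modally definable.

No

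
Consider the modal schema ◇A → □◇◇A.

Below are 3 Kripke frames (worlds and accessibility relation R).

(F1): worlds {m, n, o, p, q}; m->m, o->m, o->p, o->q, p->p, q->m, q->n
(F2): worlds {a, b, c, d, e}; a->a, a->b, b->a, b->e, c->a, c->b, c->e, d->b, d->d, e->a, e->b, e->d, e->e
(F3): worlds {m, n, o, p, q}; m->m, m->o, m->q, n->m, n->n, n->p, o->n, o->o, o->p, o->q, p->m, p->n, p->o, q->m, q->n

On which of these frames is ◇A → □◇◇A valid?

The schema corresponds to a generalized confluence (Geach) condition: ∀x ∀y ∀z ((xRy ∧ xRz) → ∃w (y = w ∧ zR²w)).
(F1): fails — oRm, oRp but no w with m=w and pR²w.
(F2): fails — eRd, eRa but no w with d=w and aR²w.
(F3): condition met.
Valid on: (F3).

(F3)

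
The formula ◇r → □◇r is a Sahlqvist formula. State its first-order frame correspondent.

the Euclidean property: ∀x ∀y ∀z (Rxy ∧ Rxz → Ryz)

This is the 5 axiom.
Its frame correspondent is the Euclidean property — ∀x ∀y ∀z (Rxy ∧ Rxz → Ryz).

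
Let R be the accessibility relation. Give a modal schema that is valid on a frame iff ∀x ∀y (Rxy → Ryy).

This is shift-reflexivity; the standard corresponding axiom is T□: □(□q → q).
Suppose □(□q→q) is valid. Take Rxy and set V(q)={w : Ryw}. Then at y, □q holds; since □(□q→q) at x, □q→q at y, so q at y, i.e. Ryy.

□(□q → q)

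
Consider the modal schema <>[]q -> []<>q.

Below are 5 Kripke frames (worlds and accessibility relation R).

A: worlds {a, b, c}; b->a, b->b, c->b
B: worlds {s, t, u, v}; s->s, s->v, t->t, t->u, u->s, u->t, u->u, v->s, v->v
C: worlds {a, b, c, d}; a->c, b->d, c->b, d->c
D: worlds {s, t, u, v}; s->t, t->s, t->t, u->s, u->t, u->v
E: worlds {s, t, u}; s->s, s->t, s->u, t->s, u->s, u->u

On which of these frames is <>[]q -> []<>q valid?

C, E

This is the axiom for convergence; its first-order frame correspondent is forall x forall y forall z (Rxy & Rxz -> exists w (Ryw & Rzw)).
A: fails — Rba and Rba but a and a have no common successor.
B: fails — Rut and Rus but t and s have no common successor.
C: satisfies the condition.
D: fails — Ruv and Ruv but v and v have no common successor.
E: satisfies the condition.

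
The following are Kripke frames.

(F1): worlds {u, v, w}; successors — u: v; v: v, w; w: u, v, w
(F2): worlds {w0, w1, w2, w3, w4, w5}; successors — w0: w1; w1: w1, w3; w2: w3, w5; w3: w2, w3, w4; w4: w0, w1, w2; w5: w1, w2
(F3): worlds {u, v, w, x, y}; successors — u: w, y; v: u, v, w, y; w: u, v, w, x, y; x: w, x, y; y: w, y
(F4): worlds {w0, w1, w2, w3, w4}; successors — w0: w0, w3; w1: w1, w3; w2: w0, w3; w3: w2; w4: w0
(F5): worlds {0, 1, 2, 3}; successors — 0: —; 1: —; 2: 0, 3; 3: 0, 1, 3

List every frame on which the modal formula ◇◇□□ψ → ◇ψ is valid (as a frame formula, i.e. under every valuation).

(F1), (F2), (F3)

Frame correspondent (Sahlqvist): ∀x ∀y (xR²y → ∃w (yR²w ∧ xRw)) — i.e. a generalized confluence (Geach) condition.
(F1): ✓.
(F2): ✓.
(F3): ✓.
(F4): fails — w3R²w3 but no w with w3R²w and w3Rw.
(F5): fails — 2R²0 but no w with 0R²w and 2Rw.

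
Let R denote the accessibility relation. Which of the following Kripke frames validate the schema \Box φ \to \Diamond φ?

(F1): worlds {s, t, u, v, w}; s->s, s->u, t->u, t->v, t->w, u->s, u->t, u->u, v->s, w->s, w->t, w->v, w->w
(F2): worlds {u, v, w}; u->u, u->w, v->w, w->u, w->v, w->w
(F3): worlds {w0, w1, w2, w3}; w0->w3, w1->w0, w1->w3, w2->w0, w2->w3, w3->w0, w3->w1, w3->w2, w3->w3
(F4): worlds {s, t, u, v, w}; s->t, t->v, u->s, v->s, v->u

(F1), (F2), (F3)

This is the axiom for seriality; its first-order frame correspondent is \forall x \exists y Rxy.
(F1): condition met.
(F2): condition met.
(F3): condition met.
(F4): fails — world w has no successor.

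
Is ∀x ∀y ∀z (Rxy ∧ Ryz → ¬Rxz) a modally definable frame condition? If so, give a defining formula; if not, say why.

Not definable by any modal formula

Any modally definable frame class is closed under surjective bounded morphisms.
The 7-cycle (worlds s,t,u,v,w,x,y with s→t→u→v→w→x→y→s) is intransitive. Mapping every world to a single reflexive point • is a surjective bounded morphism; the reflexive point is not intransitive (R••∧R•• but R••).
So the class is not modally definable.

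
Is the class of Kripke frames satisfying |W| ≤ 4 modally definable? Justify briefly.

Modal frame validity is preserved under disjoint unions.
Any modal formula valid on each of 5 disjoint one-world frames is valid on their disjoint union (validity is preserved under disjoint unions). Each one-world frame has |W|=1≤4, but the union has |W|=5.
So the class is not modally definable.

No — not modally definable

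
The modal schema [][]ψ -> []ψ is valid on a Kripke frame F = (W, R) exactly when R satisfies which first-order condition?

Suppose □□ψ→□ψ is valid. Take Rxy and set V(ψ)={w : xR²w}. Then □□ψ at x, so □ψ at x, so ψ at y, i.e. ∃z(Rxz∧Rzy).

density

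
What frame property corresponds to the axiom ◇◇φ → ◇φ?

Transitivity

This schema is equivalent to the 4 axiom □φ → □□φ.
Its frame correspondent is transitivity — ∀x ∀y ∀z (Rxy ∧ Ryz → Rxz).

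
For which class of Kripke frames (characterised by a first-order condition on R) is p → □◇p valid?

Symmetry

Suppose p→□◇p is valid. Take Rxy and set V(p)={x}. Then p at x, so □◇p at x, so ◇p at y, so some z with Ryz has p; z=x, i.e. Ryx.
Conversely, on a frame with symmetry the schema holds at every world under every valuation.
So the correspondent is symmetry.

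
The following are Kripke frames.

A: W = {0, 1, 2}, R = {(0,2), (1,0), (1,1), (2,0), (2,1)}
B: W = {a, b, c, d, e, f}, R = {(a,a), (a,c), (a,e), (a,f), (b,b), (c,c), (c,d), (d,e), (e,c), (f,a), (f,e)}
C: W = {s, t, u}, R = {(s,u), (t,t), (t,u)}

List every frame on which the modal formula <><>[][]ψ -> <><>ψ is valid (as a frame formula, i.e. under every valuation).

The schema corresponds to a generalized confluence (Geach) condition: forall x forall y (x R^2 y -> exists w (y R^2 w & x R^2 w)).
A: holds.
B: holds.
C: fails — tR²u but no w with uR²w and tR²w.

A, B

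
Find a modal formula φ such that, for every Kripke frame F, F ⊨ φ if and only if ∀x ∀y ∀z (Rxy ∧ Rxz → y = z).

This is partial functionality; the standard corresponding axiom is CD: ◇p → □p.
Suppose ◇p→□p is valid. Take Rxy, Rxz and set V(p)={y}. Then ◇p at x, so □p at x, so p at z, i.e. z=y.

◇p → □p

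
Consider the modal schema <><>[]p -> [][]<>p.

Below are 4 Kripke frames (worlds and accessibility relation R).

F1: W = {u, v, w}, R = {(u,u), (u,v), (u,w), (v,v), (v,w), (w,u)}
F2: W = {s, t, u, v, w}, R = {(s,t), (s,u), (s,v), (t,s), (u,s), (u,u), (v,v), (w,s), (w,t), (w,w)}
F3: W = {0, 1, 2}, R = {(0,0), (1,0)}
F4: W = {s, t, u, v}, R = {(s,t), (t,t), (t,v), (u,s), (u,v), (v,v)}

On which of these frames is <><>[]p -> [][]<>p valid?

Frame correspondent (Sahlqvist): forall x forall y forall z ((x R^2 y & x R^2 z) -> exists w (yRw & zRw)) — i.e. a generalized confluence (Geach) condition.
F1: fails — uR²v, uR²w but no t with vRt and wRt.
F2: fails — sR²u, sR²v but no w* with uRw* and vRw*.
F3: satisfies the condition.
F4: satisfies the condition.
Valid on: F3, F4.

F3, F4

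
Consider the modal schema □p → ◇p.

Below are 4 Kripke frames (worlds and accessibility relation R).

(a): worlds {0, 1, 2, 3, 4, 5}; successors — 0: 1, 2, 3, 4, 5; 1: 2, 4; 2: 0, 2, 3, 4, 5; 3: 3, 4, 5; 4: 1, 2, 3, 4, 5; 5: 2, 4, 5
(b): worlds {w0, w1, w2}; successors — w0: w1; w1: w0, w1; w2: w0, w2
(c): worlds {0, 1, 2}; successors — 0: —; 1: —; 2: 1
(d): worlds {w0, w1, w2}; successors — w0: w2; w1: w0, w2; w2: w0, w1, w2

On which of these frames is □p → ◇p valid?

This is the axiom for seriality; its first-order frame correspondent is ∀x ∃y Rxy.
(a): satisfies the condition.
(b): satisfies the condition.
(c): fails — world 0 has no successor.
(d): satisfies the condition.
Valid on: (a), (b), (d).

(a), (b), (d)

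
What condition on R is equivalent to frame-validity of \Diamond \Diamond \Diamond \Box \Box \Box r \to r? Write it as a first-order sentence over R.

\forall x \forall y (x R^3 y \to \exists w (y R^3 w \wedge x = w))

This is a Sahlqvist (Geach-type) schema ◇^3□^3r → □^0◇^0r.
First-order correspondent: \forall x \forall y (x R^3 y \to \exists w (y R^3 w \wedge x = w)).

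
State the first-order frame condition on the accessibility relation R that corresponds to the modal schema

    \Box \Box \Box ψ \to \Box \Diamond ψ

This is a Sahlqvist (Geach-type) schema ◇^0□^3ψ → □^1◇^1ψ.
First-order correspondent: \forall x \forall z (xRz \to \exists w (x R^3 w \wedge zRw)).

\forall x \forall z (xRz \to \exists w (x R^3 w \wedge zRw))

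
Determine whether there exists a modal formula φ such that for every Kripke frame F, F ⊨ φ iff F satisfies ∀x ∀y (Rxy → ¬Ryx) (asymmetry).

No — not modally definable

Modal frame validity is preserved under surjective bounded morphisms.
The 3-cycle (worlds w0,w1,w2 with w0→w1→w2→w0) is asymmetric. Mapping every world to a single reflexive point • is a surjective bounded morphism, and the reflexive point is not asymmetric (R•• but asymmetry requires ¬R••).
So no modal formula (or set of formulas) defines exactly the asymmetric frames.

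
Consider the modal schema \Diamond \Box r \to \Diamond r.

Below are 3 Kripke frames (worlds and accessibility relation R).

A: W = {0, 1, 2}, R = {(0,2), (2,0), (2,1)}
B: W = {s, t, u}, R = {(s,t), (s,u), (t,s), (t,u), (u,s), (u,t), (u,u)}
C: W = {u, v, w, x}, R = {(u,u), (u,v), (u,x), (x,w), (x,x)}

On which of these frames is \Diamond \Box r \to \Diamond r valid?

B

The schema corresponds to a generalized confluence (Geach) condition: \forall x \forall y (xRy \to \exists w (yRw \wedge xRw)).
A: fails — 0R2 but no w with 2Rw and 0Rw.
B: condition met.
C: fails — uRv but no t with vRt and uRt.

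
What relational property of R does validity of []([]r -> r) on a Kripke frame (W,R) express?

Shift-reflexivity

Suppose □(□r→r) is valid. Take Rxy and set V(r)={w : Ryw}. Then at y, □r holds; since □(□r→r) at x, □r→r at y, so r at y, i.e. Ryy.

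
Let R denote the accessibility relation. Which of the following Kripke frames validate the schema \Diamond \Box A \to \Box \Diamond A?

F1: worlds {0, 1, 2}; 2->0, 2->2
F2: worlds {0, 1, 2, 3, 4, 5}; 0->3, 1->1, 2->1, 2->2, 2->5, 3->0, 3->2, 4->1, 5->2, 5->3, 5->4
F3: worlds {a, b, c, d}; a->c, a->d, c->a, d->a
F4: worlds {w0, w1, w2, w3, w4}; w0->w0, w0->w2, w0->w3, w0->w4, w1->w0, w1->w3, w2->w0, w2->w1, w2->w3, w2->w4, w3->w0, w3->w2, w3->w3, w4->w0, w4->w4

F3, F4

This is the axiom for convergence; its first-order frame correspondent is \forall x \forall y \forall z (Rxy \wedge Rxz \to \exists w (Ryw \wedge Rzw)).
F1: fails — R22 and R20 but 2 and 0 have no common successor.
F2: fails — R25 and R21 but 5 and 1 have no common successor.
F3: holds.
F4: holds.
Valid on: F3, F4.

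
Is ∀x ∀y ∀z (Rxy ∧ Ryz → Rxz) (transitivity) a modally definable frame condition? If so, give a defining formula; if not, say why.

The condition is transitivity. A defining modal formula is □q → □□q.
Suppose □q→□□q is valid. Take Rxy, Ryz and set V(q)={w : Rxw}. Then □q at x, so □□q at x, so □q at y, so q at z, i.e. Rxz.

Yes, by □q → □□q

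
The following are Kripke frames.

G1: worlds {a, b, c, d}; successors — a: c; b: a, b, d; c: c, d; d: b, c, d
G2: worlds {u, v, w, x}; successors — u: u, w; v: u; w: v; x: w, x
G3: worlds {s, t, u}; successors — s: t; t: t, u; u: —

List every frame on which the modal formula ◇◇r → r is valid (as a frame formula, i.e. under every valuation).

This is the axiom for a generalized confluence (Geach) condition; its first-order frame correspondent is ∀x ∀y (xR²y → ∃w (y = w ∧ x = w)).
G1: fails — aR²c but c ≠ a.
G2: fails — uR²v but v ≠ u.
G3: fails — sR²t but t ≠ s.
Valid on no frame.

none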